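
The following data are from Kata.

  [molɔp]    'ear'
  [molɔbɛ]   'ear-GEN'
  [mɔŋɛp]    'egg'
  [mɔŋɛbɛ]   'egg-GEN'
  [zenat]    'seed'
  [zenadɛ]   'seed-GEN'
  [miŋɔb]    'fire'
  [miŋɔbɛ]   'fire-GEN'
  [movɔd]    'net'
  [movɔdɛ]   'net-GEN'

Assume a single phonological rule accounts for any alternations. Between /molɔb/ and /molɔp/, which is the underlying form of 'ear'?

The root 'ear' surfaces as [molɔp] and [molɔbɛ], with a stem-final [p] ~ [b] alternation.
If /b/ were underlying and a rule turned it into [p] in isolation, 'fire' would also alternate; but it has [b] in both [miŋɔb] and [miŋɔbɛ].
The underlying segment must be /p/; voiceless stops become voiced between vowels, yielding [b] there.

/molɔp/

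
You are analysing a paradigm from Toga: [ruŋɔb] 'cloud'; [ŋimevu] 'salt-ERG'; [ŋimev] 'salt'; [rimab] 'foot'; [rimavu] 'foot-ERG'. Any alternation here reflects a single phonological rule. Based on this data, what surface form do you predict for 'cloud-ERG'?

[ruŋɔvu]

In [rimab] and [rimavu] the final segment of 'foot' alternates: [b] ~ [v].
But 'salt' keeps [v] in both environments ([ŋimev], [ŋimevu]), so there is no rule changing /v/ to [b] in isolation.
Therefore /b/ is basic and [v] is derived by intervocalic spirantization (voiced stops become fricatives between vowels).
From [ruŋɔb] the stem 'cloud' is /ruŋɔb/; between vowels this yields [ruŋɔvu].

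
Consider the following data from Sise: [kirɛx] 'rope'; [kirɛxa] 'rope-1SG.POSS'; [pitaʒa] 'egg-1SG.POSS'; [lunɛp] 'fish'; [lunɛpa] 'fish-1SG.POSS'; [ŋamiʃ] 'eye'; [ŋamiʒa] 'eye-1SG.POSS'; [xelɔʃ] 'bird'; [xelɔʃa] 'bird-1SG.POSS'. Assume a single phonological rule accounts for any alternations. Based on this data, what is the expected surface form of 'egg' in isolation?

[pitaʃ]

'eye' shows [ʃ] ~ [ʒ] at the end of the stem ([ŋamiʃ] vs [ŋamiʒa]).
But 'bird' keeps [ʃ] in both environments ([xelɔʃ], [xelɔʃa]), so there is no rule changing /ʃ/ to [ʒ] before the 1SG.POSS suffix.
The underlying segment must be /ʒ/; voiced obstruents become voiceless word-finally, yielding [ʃ] there.
The one attested form of 'egg', [pitaʒa], shows underlying /pitaʒ/. Applying the same rule word-finally gives [pitaʃ].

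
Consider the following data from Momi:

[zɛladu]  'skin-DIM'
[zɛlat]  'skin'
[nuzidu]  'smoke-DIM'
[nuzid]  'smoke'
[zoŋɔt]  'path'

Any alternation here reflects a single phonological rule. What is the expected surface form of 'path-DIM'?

[zoŋɔdu]

The root 'skin' surfaces as [zɛladu] and [zɛlat], with a stem-final [d] ~ [t] alternation.
But 'smoke' keeps [d] in both environments ([nuzidu], [nuzid]), so there is no rule changing /d/ to [t] in isolation.
Therefore /t/ is basic and [d] is derived by intervocalic voicing (voiceless stops become voiced between vowels).
From [zoŋɔt] the stem 'path' is /zoŋɔt/; between vowels this yields [zoŋɔdu].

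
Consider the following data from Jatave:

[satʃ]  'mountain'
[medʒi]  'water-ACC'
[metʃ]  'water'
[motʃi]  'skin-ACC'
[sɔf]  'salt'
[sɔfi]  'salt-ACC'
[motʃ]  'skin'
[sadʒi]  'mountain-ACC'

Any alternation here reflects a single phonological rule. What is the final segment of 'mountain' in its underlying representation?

'mountain' shows [dʒ] ~ [tʃ] at the end of the stem ([sadʒi] vs [satʃ]).
Compare 'skin', with invariant [tʃ] in [motʃi] and [motʃ]: an analysis with underlying /tʃ/ and a rule producing [dʒ] before the ACC suffix would wrongly predict alternation here too.
Therefore /dʒ/ is basic and [tʃ] is derived by word-final obstruent devoicing (voiced obstruents become voiceless word-finally).

/dʒ/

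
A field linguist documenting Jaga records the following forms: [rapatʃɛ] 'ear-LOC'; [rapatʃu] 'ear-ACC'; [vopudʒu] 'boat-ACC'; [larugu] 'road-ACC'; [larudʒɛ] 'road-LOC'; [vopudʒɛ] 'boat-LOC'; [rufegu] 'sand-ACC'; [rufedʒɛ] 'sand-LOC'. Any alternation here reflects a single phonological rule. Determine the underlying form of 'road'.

/larug/

'road' shows [dʒ] ~ [g] at the end of the stem ([larudʒɛ] vs [larugu]).
But 'boat' keeps [dʒ] in both environments ([vopudʒɛ], [vopudʒu]), so there is no rule changing /dʒ/ to [g] before the ACC suffix.
The alternation reflects palatalization before a front vowel: /g/ becomes palato-alveolar [dʒ] before a front vowel. /g/ is underlying.
Hence 'road' is /larug/ underlyingly.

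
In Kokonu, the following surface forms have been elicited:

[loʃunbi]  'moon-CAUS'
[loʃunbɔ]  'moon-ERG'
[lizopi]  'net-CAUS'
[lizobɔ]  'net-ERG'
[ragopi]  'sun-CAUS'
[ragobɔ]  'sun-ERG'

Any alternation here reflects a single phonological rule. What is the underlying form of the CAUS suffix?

/-pi/

The CAUS morpheme has two allomorphs, [-bi] and [-pi].
The ERG suffix, which begins with [b], is invariant after every stem; so [b] is not altered by any rule here.
The CAUS suffix is therefore /-pi/ underlyingly, with post-nasal voicing: voiceless stops become voiced after a nasal.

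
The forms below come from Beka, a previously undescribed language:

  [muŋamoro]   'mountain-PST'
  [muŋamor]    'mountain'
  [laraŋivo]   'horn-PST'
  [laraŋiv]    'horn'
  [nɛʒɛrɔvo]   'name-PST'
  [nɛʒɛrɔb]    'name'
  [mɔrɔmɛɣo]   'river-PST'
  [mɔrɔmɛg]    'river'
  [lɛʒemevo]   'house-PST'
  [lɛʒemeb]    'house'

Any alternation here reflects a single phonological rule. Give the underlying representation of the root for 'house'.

/lɛʒemeb/

In [lɛʒemevo] and [lɛʒemeb] the final segment of 'house' alternates: [v] ~ [b].
The stem 'horn' ([laraŋivo], [laraŋiv]) shows [v] unchanged in both environments, so [v] cannot be basic with [b] derived in isolation.
The alternation reflects intervocalic spirantization: voiced stops become fricatives between vowels. /b/ is underlying.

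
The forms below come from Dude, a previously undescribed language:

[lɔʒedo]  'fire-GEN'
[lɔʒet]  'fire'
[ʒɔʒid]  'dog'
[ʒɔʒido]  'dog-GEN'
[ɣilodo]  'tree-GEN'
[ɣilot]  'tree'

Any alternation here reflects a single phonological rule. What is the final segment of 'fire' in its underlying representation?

/t/

The stem for 'fire' ends in [d] in [lɔʒedo] but [t] in [lɔʒet].
But 'dog' keeps [d] in both environments ([ʒɔʒido], [ʒɔʒid]), so there is no rule changing /d/ to [t] in isolation.
Therefore /t/ is basic and [d] is derived by intervocalic voicing (voiceless stops become voiced between vowels).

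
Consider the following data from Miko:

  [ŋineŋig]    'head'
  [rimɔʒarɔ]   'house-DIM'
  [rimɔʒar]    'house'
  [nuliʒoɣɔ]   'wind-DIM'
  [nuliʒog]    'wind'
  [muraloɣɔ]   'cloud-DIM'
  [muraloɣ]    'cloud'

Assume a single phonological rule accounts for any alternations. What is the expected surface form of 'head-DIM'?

[ŋineŋiɣɔ]

The root 'wind' surfaces as [nuliʒoɣɔ] and [nuliʒog], with a stem-final [ɣ] ~ [g] alternation.
If /ɣ/ were underlying and a rule turned it into [g] in isolation, 'cloud' would also alternate; but it has [ɣ] in both [muraloɣɔ] and [muraloɣ].
The underlying segment must be /g/; voiced stops become fricatives between vowels, yielding [ɣ] there.
From [ŋineŋig] the stem 'head' is /ŋineŋig/; between vowels this yields [ŋineŋiɣɔ].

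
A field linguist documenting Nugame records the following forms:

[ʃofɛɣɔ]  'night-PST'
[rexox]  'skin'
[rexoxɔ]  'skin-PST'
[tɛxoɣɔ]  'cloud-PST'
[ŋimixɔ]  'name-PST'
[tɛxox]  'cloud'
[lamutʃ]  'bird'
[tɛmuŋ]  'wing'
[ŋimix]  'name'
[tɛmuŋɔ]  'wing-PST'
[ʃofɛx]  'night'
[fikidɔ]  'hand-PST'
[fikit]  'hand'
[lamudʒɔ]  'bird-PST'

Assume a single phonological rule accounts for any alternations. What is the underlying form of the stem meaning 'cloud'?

/tɛxoɣ/

The root 'cloud' surfaces as [tɛxoɣɔ] and [tɛxox], with a stem-final [ɣ] ~ [x] alternation.
But 'name' keeps [x] in both environments ([ŋimixɔ], [ŋimix]), so there is no rule changing /x/ to [ɣ] before the PST suffix.
The underlying segment must be /ɣ/; voiced obstruents become voiceless word-finally, yielding [x] there.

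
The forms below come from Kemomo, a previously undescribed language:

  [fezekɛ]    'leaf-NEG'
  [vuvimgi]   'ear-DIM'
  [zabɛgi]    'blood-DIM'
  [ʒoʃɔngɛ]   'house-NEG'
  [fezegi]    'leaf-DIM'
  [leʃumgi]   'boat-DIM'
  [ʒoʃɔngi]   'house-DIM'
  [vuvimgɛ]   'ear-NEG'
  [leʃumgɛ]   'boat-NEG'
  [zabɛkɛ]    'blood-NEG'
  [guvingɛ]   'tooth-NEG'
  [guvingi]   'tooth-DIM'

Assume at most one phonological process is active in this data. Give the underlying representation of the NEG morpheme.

The NEG suffix surfaces as [-gɛ] and [-kɛ], depending on the final segment of the stem.
The DIM suffix, which begins with [g], is invariant after every stem; so [g] is not altered by any rule here.
So the underlying form is /-kɛ/, and voiceless stops become voiced after a nasal.

/-kɛ/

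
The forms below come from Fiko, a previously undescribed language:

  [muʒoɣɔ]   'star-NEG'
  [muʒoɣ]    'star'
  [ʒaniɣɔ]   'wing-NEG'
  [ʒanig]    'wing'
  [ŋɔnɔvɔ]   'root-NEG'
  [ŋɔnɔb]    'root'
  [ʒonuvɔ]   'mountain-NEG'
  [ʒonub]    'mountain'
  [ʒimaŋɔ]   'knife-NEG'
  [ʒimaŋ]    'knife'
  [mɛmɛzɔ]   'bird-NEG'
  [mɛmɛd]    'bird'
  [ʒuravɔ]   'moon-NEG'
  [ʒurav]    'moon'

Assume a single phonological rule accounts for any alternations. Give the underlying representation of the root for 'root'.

'root' shows [v] ~ [b] at the end of the stem ([ŋɔnɔvɔ] vs [ŋɔnɔb]).
The stem 'moon' ([ʒuravɔ], [ʒurav]) shows [v] unchanged in both environments, so [v] cannot be basic with [b] derived in isolation.
The underlying segment must be /b/; voiced stops become fricatives between vowels, yielding [v] there.
So 'root' = /ŋɔnɔb/.

/ŋɔnɔb/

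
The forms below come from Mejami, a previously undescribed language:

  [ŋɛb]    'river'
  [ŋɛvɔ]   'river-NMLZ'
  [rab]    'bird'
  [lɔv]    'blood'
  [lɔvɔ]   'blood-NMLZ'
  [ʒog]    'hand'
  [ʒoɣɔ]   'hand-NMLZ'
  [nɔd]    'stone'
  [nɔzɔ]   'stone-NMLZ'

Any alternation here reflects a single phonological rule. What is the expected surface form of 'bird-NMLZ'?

'river' shows [b] ~ [v] at the end of the stem ([ŋɛb] vs [ŋɛvɔ]).
The stem 'blood' ([lɔv], [lɔvɔ]) shows [v] unchanged in both environments, so [v] cannot be basic with [b] derived in isolation.
So /b/ is underlying, and a rule of intervocalic spirantization — voiced stops become fricatives between vowels — gives [v].
From [rab] the stem 'bird' is /rab/; between vowels this yields [ravɔ].

[ravɔ]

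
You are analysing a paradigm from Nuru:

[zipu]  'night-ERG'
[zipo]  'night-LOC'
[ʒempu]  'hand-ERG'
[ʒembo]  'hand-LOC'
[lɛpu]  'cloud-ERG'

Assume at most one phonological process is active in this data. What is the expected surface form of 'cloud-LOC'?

The LOC morpheme has two allomorphs, [-bo] and [-po].
By contrast the ERG suffix keeps its initial [p] throughout — that segment must be underlying.
So the underlying form is /-bo/, and voiced stops become voiceless after a vowel.
After 'cloud', which ends in a vowel, the suffix surfaces as [-po], giving [lɛpo].

[lɛpo]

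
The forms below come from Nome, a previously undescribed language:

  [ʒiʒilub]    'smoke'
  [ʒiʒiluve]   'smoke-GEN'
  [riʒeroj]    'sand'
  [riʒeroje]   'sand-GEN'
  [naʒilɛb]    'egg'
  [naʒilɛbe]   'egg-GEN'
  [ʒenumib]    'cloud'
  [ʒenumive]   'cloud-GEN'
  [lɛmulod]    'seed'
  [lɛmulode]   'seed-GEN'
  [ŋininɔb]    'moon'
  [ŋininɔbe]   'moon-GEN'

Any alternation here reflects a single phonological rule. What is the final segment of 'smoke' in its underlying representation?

/v/

The root 'smoke' surfaces as [ʒiʒilub] and [ʒiʒiluve], with a stem-final [b] ~ [v] alternation.
The stem 'moon' ([ŋininɔb], [ŋininɔbe]) shows [b] unchanged in both environments, so [b] cannot be basic with [v] derived before the GEN suffix.
Therefore /v/ is basic and [b] is derived by word-final hardening (voiced fricatives become stops word-finally).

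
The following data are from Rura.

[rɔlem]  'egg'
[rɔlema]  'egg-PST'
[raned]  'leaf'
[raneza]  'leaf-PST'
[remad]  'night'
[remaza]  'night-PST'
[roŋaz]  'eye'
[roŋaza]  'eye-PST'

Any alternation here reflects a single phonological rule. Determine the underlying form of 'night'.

/remad/

'night' shows [d] ~ [z] at the end of the stem ([remad] vs [remaza]).
The stem 'eye' ([roŋaz], [roŋaza]) shows [z] unchanged in both environments, so [z] cannot be basic with [d] derived in isolation.
The alternation reflects intervocalic spirantization: voiced stops become fricatives between vowels. /d/ is underlying.
Hence 'night' is /remad/ underlyingly.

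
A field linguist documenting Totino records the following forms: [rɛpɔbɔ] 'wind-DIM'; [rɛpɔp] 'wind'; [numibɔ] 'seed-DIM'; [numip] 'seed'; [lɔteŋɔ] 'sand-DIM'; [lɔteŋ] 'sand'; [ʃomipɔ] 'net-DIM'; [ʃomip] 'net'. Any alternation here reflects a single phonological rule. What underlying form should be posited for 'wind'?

'wind' shows [b] ~ [p] at the end of the stem ([rɛpɔbɔ] vs [rɛpɔp]).
But 'net' keeps [p] in both environments ([ʃomipɔ], [ʃomip]), so there is no rule changing /p/ to [b] before the DIM suffix.
Therefore /b/ is basic and [p] is derived by word-final obstruent devoicing (voiced obstruents become voiceless word-finally).

/rɛpɔb/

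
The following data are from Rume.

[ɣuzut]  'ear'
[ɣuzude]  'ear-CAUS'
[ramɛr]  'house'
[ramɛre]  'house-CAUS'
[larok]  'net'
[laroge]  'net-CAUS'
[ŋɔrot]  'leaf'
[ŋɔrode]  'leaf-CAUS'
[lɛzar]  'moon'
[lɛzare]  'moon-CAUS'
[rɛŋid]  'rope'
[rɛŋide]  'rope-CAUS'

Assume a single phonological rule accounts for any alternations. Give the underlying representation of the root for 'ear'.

The stem for 'ear' ends in [t] in [ɣuzut] but [d] in [ɣuzude].
The stem 'rope' ([rɛŋid], [rɛŋide]) shows [d] unchanged in both environments, so [d] cannot be basic with [t] derived in isolation.
The alternation reflects intervocalic voicing: voiceless stops become voiced between vowels. /t/ is underlying.
So 'ear' = /ɣuzut/.

/ɣuzut/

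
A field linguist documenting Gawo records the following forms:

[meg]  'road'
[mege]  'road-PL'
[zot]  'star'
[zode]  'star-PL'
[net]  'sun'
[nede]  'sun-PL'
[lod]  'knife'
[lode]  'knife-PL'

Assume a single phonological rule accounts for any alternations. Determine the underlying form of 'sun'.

The root 'sun' surfaces as [net] and [nede], with a stem-final [t] ~ [d] alternation.
If /d/ were underlying and a rule turned it into [t] in isolation, 'knife' would also alternate; but it has [d] in both [lod] and [lode].
So /t/ is underlying, and a rule of intervocalic voicing — voiceless stops become voiced between vowels — gives [d].

/net/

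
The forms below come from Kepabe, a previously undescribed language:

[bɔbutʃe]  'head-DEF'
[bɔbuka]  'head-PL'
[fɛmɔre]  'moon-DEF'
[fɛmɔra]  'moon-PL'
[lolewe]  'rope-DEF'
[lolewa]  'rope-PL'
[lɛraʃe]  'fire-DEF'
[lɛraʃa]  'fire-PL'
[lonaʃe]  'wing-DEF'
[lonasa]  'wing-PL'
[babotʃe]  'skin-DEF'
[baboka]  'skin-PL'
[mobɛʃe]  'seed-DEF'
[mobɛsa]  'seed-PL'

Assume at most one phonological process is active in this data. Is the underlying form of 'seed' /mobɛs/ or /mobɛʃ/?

/mobɛs/

'seed' shows [ʃ] ~ [s] at the end of the stem ([mobɛʃe] vs [mobɛsa]).
The stem 'fire' ([lɛraʃe], [lɛraʃa]) shows [ʃ] unchanged in both environments, so [ʃ] cannot be basic with [s] derived before the PL suffix.
The alternation reflects palatalization before a front vowel: /k/ and /s/ become palato-alveolar [tʃ] and [ʃ] before a front vowel. /s/ is underlying.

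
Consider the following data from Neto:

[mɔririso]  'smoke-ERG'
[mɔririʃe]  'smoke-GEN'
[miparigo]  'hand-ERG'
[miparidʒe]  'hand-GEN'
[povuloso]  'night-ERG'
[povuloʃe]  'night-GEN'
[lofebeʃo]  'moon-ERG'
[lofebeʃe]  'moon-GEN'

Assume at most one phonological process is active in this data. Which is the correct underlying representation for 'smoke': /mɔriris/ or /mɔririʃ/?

In [mɔririso] and [mɔririʃe] the final segment of 'smoke' alternates: [s] ~ [ʃ].
The stem 'moon' ([lofebeʃo], [lofebeʃe]) shows [ʃ] unchanged in both environments, so [ʃ] cannot be basic with [s] derived before the ERG suffix.
The underlying segment must be /s/; /g/ and /s/ become palato-alveolar [dʒ] and [ʃ] before a front vowel, yielding [ʃ] there.

/mɔriris/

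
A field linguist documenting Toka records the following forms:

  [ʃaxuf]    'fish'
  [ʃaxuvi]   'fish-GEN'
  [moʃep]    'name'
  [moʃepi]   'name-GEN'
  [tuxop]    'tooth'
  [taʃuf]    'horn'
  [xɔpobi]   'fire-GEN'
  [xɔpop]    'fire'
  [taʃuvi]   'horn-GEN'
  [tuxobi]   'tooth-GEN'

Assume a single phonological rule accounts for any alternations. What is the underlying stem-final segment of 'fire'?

/b/

The root 'fire' surfaces as [xɔpop] and [xɔpobi], with a stem-final [p] ~ [b] alternation.
The stem 'name' ([moʃep], [moʃepi]) shows [p] unchanged in both environments, so [p] cannot be basic with [b] derived before the GEN suffix.
The alternation reflects word-final obstruent devoicing: voiced obstruents become voiceless word-finally. /b/ is underlying.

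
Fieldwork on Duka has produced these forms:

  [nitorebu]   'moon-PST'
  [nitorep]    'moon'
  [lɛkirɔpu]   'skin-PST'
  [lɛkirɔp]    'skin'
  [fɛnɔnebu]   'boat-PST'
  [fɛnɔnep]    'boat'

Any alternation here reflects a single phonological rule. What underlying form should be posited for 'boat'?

/fɛnɔneb/

In [fɛnɔnebu] and [fɛnɔnep] the final segment of 'boat' alternates: [b] ~ [p].
But 'skin' keeps [p] in both environments ([lɛkirɔpu], [lɛkirɔp]), so there is no rule changing /p/ to [b] before the PST suffix.
So /b/ is underlying, and a rule of word-final obstruent devoicing — voiced obstruents become voiceless word-finally — gives [p].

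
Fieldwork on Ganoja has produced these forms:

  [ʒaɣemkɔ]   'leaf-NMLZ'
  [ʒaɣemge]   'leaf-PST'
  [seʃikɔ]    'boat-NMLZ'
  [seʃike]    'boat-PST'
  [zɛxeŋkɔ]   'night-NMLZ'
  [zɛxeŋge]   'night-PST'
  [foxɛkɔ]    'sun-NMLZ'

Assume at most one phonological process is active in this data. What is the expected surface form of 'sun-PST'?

[foxɛke]

The PST morpheme has two allomorphs, [-ge] and [-ke].
The NMLZ suffix, which begins with [k], is invariant after every stem; so [k] is not altered by any rule here.
So the underlying form is /-ge/, and voiced stops become voiceless after a vowel.
After 'sun', which ends in a vowel, the suffix surfaces as [-ke], giving [foxɛke].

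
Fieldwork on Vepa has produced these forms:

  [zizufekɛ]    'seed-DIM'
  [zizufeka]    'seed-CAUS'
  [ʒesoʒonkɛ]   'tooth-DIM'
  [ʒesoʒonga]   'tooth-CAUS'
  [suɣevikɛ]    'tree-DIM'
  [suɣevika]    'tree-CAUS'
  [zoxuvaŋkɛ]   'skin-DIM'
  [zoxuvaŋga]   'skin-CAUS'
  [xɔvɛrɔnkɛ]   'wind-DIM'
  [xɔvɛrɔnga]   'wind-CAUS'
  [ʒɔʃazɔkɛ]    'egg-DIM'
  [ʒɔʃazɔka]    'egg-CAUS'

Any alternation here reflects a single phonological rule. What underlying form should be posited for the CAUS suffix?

The CAUS morpheme has two allomorphs, [-ga] and [-ka].
The DIM suffix, which begins with [k], is invariant after every stem; so [k] is not altered by any rule here.
So the underlying form is /-ga/, and voiced stops become voiceless after a vowel.

/-ga/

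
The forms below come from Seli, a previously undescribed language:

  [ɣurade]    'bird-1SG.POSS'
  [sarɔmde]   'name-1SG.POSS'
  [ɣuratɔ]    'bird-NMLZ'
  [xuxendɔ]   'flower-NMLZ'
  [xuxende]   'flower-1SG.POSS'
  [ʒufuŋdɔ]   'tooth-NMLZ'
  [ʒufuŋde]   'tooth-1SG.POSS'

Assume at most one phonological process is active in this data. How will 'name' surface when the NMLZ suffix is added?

[sarɔmdɔ]

The NMLZ suffix surfaces as [-dɔ] and [-tɔ], depending on the final segment of the stem.
By contrast the 1SG.POSS suffix keeps its initial [d] throughout — that segment must be underlying.
So the underlying form is /-tɔ/, and voiceless stops become voiced after a nasal.
After 'name', which ends in a nasal, the suffix surfaces as [-dɔ], giving [sarɔmdɔ].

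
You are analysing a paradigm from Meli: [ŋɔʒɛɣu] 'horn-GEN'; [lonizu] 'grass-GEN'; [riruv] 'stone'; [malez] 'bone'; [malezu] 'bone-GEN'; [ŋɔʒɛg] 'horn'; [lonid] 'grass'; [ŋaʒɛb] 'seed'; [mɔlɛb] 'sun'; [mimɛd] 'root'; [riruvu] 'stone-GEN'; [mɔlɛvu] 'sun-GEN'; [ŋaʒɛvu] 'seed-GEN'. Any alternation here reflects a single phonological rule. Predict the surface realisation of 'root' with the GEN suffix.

In [lonid] and [lonizu] the final segment of 'grass' alternates: [d] ~ [z].
The stem 'bone' ([malez], [malezu]) shows [z] unchanged in both environments, so [z] cannot be basic with [d] derived in isolation.
Therefore /d/ is basic and [z] is derived by intervocalic spirantization (voiced stops become fricatives between vowels).
The one attested form of 'root', [mimɛd], shows underlying /mimɛd/. Applying the same rule between vowels gives [mimɛzu].

[mimɛzu]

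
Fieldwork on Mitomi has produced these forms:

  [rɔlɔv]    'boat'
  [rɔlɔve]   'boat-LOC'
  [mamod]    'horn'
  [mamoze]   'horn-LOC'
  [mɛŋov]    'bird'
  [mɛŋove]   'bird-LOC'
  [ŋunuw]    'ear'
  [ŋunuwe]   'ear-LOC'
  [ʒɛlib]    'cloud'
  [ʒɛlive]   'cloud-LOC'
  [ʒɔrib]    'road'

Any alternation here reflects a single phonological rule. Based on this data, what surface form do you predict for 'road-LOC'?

[ʒɔrive]

The stem for 'cloud' ends in [b] in [ʒɛlib] but [v] in [ʒɛlive].
Compare 'bird', with invariant [v] in [mɛŋov] and [mɛŋove]: an analysis with underlying /v/ and a rule producing [b] in isolation would wrongly predict alternation here too.
The underlying segment must be /b/; voiced stops become fricatives between vowels, yielding [v] there.
From [ʒɔrib] the stem 'road' is /ʒɔrib/; between vowels this yields [ʒɔrive].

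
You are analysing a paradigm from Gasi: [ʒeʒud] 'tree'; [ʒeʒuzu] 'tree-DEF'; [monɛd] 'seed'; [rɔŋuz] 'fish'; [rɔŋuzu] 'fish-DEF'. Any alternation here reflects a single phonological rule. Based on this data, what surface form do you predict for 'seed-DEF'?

The root 'tree' surfaces as [ʒeʒud] and [ʒeʒuzu], with a stem-final [d] ~ [z] alternation.
The stem 'fish' ([rɔŋuz], [rɔŋuzu]) shows [z] unchanged in both environments, so [z] cannot be basic with [d] derived in isolation.
So /d/ is underlying, and a rule of intervocalic spirantization — voiced stops become fricatives between vowels — gives [z].
The one attested form of 'seed', [monɛd], shows underlying /monɛd/. Applying the same rule between vowels gives [monɛzu].

[monɛzu]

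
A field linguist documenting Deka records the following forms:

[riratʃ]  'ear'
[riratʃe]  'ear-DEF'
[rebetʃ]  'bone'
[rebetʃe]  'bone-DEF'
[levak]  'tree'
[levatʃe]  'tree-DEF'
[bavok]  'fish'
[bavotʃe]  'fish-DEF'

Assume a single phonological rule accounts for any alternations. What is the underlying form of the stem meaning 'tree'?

/levak/

The root 'tree' surfaces as [levak] and [levatʃe], with a stem-final [k] ~ [tʃ] alternation.
If /tʃ/ were underlying and a rule turned it into [k] in isolation, 'bone' would also alternate; but it has [tʃ] in both [rebetʃ] and [rebetʃe].
Therefore /k/ is basic and [tʃ] is derived by palatalization before a front vowel (/k/ becomes palato-alveolar [tʃ] before a front vowel).
So 'tree' = /levak/.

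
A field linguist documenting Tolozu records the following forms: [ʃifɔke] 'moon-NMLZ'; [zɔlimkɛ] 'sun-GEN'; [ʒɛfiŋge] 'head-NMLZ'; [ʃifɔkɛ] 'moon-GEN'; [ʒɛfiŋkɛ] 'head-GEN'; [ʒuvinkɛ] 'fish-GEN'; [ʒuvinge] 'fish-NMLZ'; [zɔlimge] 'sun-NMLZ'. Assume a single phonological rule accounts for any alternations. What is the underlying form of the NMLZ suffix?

The NMLZ suffix surfaces as [-ge] and [-ke], depending on the final segment of the stem.
The GEN suffix, which begins with [k], is invariant after every stem; so [k] is not altered by any rule here.
So the underlying form is /-ge/, and voiced stops become voiceless after a vowel.

/-ge/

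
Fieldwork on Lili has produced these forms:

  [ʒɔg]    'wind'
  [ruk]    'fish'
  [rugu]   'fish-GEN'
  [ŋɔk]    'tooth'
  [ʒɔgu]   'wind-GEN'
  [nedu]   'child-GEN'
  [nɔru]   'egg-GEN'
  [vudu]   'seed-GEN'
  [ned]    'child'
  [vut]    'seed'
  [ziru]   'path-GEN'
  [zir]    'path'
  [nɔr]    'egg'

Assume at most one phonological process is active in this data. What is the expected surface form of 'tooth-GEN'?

[ŋɔgu]

'fish' shows [g] ~ [k] at the end of the stem ([rugu] vs [ruk]).
Compare 'wind', with invariant [g] in [ʒɔgu] and [ʒɔg]: an analysis with underlying /g/ and a rule producing [k] in isolation would wrongly predict alternation here too.
Therefore /k/ is basic and [g] is derived by intervocalic voicing (voiceless stops become voiced between vowels).
From [ŋɔk] the stem 'tooth' is /ŋɔk/; between vowels this yields [ŋɔgu].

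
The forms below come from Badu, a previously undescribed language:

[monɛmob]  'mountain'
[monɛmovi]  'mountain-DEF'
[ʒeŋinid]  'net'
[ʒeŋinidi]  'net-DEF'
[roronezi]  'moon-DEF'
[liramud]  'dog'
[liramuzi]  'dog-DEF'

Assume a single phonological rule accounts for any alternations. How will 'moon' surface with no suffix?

[roroned]

'dog' shows [d] ~ [z] at the end of the stem ([liramud] vs [liramuzi]).
Compare 'net', with invariant [d] in [ʒeŋinid] and [ʒeŋinidi]: an analysis with underlying /d/ and a rule producing [z] before the DEF suffix would wrongly predict alternation here too.
The alternation reflects word-final hardening: voiced fricatives become stops word-finally. /z/ is underlying.
The one attested form of 'moon', [roronezi], shows underlying /roronez/. Applying the same rule word-finally gives [roroned].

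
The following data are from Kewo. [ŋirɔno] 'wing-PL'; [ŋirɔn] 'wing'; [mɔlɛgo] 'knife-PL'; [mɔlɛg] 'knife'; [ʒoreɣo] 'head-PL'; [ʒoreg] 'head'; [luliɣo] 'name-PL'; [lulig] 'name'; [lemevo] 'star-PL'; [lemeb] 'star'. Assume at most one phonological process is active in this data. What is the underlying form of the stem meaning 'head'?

/ʒoreɣ/

The root 'head' surfaces as [ʒoreɣo] and [ʒoreg], with a stem-final [ɣ] ~ [g] alternation.
But 'knife' keeps [g] in both environments ([mɔlɛgo], [mɔlɛg]), so there is no rule changing /g/ to [ɣ] before the PL suffix.
Therefore /ɣ/ is basic and [g] is derived by word-final hardening (voiced fricatives become stops word-finally).
Hence 'head' is /ʒoreɣ/ underlyingly.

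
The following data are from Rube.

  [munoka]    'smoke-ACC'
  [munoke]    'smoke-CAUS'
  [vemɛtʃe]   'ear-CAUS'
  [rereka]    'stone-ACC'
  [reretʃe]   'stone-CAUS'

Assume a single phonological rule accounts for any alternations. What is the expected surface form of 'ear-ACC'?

[vemɛka]

In [rereka] and [reretʃe] the final segment of 'stone' alternates: [k] ~ [tʃ].
Compare 'smoke', with invariant [k] in [munoka] and [munoke]: an analysis with underlying /k/ and a rule producing [tʃ] before the CAUS suffix would wrongly predict alternation here too.
Therefore /tʃ/ is basic and [k] is derived by depalatalization (palato-alveolar /tʃ/ becomes [k] when no front vowel follows).
The one attested form of 'ear', [vemɛtʃe], shows underlying /vemɛtʃ/. Applying the same rule when no front vowel follows gives [vemɛka].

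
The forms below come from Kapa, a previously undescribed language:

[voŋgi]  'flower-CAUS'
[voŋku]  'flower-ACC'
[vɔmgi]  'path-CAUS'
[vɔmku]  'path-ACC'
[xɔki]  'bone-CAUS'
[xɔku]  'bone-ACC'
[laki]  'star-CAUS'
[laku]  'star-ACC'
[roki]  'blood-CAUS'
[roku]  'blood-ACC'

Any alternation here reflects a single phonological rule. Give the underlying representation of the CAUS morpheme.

/-gi/

The CAUS morpheme has two allomorphs, [-gi] and [-ki].
By contrast the ACC suffix keeps its initial [k] throughout — that segment must be underlying.
So the underlying form is /-gi/, and voiced stops become voiceless after a vowel.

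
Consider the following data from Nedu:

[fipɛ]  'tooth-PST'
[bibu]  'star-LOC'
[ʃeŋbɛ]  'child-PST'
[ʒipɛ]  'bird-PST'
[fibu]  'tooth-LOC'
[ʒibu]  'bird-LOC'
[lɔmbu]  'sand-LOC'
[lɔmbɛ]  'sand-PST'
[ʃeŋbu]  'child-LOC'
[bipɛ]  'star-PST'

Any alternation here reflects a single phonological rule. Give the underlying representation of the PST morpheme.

/-pɛ/

The PST suffix surfaces as [-bɛ] and [-pɛ], depending on the final segment of the stem.
By contrast the LOC suffix keeps its initial [b] throughout — that segment must be underlying.
The PST suffix is therefore /-pɛ/ underlyingly, with post-nasal voicing: voiceless stops become voiced after a nasal.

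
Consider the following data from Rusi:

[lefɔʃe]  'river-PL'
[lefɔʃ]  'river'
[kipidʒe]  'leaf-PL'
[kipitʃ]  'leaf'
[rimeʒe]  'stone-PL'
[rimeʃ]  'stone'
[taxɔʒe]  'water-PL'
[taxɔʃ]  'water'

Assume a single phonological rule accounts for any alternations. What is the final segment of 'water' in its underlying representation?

/ʒ/

The root 'water' surfaces as [taxɔʒe] and [taxɔʃ], with a stem-final [ʒ] ~ [ʃ] alternation.
Compare 'river', with invariant [ʃ] in [lefɔʃe] and [lefɔʃ]: an analysis with underlying /ʃ/ and a rule producing [ʒ] before the PL suffix would wrongly predict alternation here too.
The alternation reflects word-final obstruent devoicing: voiced obstruents become voiceless word-finally. /ʒ/ is underlying.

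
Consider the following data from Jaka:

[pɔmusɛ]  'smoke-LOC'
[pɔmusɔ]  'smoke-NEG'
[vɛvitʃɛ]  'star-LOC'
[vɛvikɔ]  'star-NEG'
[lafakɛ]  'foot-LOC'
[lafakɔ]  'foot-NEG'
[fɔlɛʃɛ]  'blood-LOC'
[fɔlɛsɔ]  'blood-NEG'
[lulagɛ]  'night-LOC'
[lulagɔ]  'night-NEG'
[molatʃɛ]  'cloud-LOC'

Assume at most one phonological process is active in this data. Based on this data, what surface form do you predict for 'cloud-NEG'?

[molakɔ]

'star' shows [tʃ] ~ [k] at the end of the stem ([vɛvitʃɛ] vs [vɛvikɔ]).
If /k/ were underlying and a rule turned it into [tʃ] before the LOC suffix, 'foot' would also alternate; but it has [k] in both [lafakɛ] and [lafakɔ].
So /tʃ/ is underlying, and a rule of depalatalization — palato-alveolar /tʃ/ and /ʃ/ become [k] and [s] when no front vowel follows — gives [k].
The one attested form of 'cloud', [molatʃɛ], shows underlying /molatʃ/. Applying the same rule when no front vowel follows gives [molakɔ].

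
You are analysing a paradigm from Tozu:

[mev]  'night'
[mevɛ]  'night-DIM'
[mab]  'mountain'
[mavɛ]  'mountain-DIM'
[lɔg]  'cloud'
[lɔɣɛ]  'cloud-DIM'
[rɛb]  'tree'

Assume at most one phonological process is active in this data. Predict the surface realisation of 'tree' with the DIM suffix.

[rɛvɛ]

'mountain' shows [b] ~ [v] at the end of the stem ([mab] vs [mavɛ]).
But 'night' keeps [v] in both environments ([mev], [mevɛ]), so there is no rule changing /v/ to [b] in isolation.
So /b/ is underlying, and a rule of intervocalic spirantization — voiced stops become fricatives between vowels — gives [v].
From [rɛb] the stem 'tree' is /rɛb/; between vowels this yields [rɛvɛ].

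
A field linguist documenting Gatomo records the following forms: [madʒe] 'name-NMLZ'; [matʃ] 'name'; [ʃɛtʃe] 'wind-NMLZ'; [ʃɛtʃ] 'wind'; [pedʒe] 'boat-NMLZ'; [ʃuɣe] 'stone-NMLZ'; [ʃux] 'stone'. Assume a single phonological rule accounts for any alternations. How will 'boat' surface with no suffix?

The stem for 'name' ends in [dʒ] in [madʒe] but [tʃ] in [matʃ].
Compare 'wind', with invariant [tʃ] in [ʃɛtʃe] and [ʃɛtʃ]: an analysis with underlying /tʃ/ and a rule producing [dʒ] before the NMLZ suffix would wrongly predict alternation here too.
Therefore /dʒ/ is basic and [tʃ] is derived by word-final obstruent devoicing (voiced obstruents become voiceless word-finally).
The one attested form of 'boat', [pedʒe], shows underlying /pedʒ/. Applying the same rule word-finally gives [petʃ].

[petʃ]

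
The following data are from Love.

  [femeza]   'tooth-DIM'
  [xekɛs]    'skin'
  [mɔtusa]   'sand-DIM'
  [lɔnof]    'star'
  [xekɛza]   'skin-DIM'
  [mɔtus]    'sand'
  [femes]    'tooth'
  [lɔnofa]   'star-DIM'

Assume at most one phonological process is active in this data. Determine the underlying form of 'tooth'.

In [femeza] and [femes] the final segment of 'tooth' alternates: [z] ~ [s].
The stem 'sand' ([mɔtusa], [mɔtus]) shows [s] unchanged in both environments, so [s] cannot be basic with [z] derived before the DIM suffix.
The underlying segment must be /z/; voiced obstruents become voiceless word-finally, yielding [s] there.

/femez/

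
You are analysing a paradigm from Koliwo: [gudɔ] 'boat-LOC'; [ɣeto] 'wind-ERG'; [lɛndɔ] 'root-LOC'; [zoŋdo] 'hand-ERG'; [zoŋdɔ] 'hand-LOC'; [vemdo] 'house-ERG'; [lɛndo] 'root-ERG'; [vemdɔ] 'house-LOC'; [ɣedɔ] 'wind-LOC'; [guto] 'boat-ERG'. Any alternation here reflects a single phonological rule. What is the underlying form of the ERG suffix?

The ERG suffix surfaces as [-do] and [-to], depending on the final segment of the stem.
By contrast the LOC suffix keeps its initial [d] throughout — that segment must be underlying.
So the underlying form is /-to/, and voiceless stops become voiced after a nasal.

/-to/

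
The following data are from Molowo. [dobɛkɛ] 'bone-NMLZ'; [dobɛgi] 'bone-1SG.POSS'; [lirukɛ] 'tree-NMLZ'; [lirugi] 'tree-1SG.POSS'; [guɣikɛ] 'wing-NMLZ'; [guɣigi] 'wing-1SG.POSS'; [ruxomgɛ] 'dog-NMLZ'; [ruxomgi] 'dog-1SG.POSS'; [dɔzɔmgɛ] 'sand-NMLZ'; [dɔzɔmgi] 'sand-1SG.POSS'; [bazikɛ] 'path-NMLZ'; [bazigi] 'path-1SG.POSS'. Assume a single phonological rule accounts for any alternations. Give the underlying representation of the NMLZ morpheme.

/-kɛ/

The NMLZ morpheme has two allomorphs, [-gɛ] and [-kɛ].
By contrast the 1SG.POSS suffix keeps its initial [g] throughout — that segment must be underlying.
So the underlying form is /-kɛ/, and voiceless stops become voiced after a nasal.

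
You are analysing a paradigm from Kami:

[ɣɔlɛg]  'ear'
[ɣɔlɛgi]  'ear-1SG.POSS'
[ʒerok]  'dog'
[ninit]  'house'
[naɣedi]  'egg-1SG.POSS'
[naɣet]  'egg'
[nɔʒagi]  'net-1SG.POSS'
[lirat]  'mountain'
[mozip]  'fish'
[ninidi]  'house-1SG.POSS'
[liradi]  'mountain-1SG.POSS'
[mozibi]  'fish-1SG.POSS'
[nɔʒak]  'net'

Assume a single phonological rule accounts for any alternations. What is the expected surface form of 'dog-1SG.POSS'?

[ʒerogi]

The stem for 'net' ends in [g] in [nɔʒagi] but [k] in [nɔʒak].
The stem 'ear' ([ɣɔlɛgi], [ɣɔlɛg]) shows [g] unchanged in both environments, so [g] cannot be basic with [k] derived in isolation.
So /k/ is underlying, and a rule of intervocalic voicing — voiceless stops become voiced between vowels — gives [g].
The one attested form of 'dog', [ʒerok], shows underlying /ʒerok/. Applying the same rule between vowels gives [ʒerogi].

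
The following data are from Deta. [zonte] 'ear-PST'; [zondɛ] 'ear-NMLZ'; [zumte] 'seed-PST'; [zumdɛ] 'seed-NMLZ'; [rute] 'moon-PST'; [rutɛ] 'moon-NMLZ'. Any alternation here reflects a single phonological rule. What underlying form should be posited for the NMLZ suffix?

The NMLZ morpheme has two allomorphs, [-dɛ] and [-tɛ].
The PST suffix, which begins with [t], is invariant after every stem; so [t] is not altered by any rule here.
The NMLZ suffix is therefore /-dɛ/ underlyingly, with post-vocalic devoicing: voiced stops become voiceless after a vowel.

/-dɛ/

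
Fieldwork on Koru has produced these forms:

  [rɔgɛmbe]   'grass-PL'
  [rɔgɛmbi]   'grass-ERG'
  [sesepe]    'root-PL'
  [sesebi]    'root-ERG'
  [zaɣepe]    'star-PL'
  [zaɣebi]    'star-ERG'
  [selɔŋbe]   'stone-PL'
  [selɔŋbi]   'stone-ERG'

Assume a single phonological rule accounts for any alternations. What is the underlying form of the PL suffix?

The PL morpheme has two allomorphs, [-be] and [-pe].
By contrast the ERG suffix keeps its initial [b] throughout — that segment must be underlying.
The PL suffix is therefore /-pe/ underlyingly, with post-nasal voicing: voiceless stops become voiced after a nasal.

/-pe/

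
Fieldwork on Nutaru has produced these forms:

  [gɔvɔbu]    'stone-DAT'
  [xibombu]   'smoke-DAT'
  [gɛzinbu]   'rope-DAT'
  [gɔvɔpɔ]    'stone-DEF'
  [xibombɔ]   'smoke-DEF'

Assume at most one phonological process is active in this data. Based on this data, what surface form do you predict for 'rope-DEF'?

[gɛzinbɔ]

The DEF morpheme has two allomorphs, [-bɔ] and [-pɔ].
By contrast the DAT suffix keeps its initial [b] throughout — that segment must be underlying.
The DEF suffix is therefore /-pɔ/ underlyingly, with post-nasal voicing: voiceless stops become voiced after a nasal.
After 'rope', which ends in a nasal, the suffix surfaces as [-bɔ], giving [gɛzinbɔ].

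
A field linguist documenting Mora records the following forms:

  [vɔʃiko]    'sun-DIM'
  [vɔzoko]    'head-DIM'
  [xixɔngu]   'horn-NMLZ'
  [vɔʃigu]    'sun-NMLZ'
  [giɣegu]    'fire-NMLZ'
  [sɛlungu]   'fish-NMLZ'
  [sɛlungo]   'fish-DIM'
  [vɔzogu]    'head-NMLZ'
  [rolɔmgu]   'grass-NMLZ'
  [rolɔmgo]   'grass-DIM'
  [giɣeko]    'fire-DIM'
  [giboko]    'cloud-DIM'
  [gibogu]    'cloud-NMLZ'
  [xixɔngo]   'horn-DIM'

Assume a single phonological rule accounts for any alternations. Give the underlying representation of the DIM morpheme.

/-ko/

The DIM morpheme has two allomorphs, [-go] and [-ko].
The NMLZ suffix, which begins with [g], is invariant after every stem; so [g] is not altered by any rule here.
The DIM suffix is therefore /-ko/ underlyingly, with post-nasal voicing: voiceless stops become voiced after a nasal.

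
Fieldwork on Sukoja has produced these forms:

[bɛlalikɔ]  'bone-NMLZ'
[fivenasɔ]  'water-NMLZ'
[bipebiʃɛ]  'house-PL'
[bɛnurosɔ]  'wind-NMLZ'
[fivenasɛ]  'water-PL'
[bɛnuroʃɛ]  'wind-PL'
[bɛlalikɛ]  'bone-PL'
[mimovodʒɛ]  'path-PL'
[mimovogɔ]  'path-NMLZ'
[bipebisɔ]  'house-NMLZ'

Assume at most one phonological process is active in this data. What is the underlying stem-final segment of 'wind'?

The stem for 'wind' ends in [ʃ] in [bɛnuroʃɛ] but [s] in [bɛnurosɔ].
But 'water' keeps [s] in both environments ([fivenasɛ], [fivenasɔ]), so there is no rule changing /s/ to [ʃ] before the PL suffix.
So /ʃ/ is underlying, and a rule of depalatalization — palato-alveolar /dʒ/ and /ʃ/ become [g] and [s] when no front vowel follows — gives [s].

/ʃ/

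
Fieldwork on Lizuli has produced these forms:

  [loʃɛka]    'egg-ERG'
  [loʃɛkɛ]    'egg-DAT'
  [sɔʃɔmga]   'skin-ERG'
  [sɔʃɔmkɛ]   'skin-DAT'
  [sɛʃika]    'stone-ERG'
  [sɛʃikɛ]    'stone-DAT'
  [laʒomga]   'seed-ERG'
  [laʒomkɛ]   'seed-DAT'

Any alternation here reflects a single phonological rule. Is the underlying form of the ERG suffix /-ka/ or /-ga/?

The ERG morpheme has two allomorphs, [-ga] and [-ka].
By contrast the DAT suffix keeps its initial [k] throughout — that segment must be underlying.
So the underlying form is /-ga/, and voiced stops become voiceless after a vowel.

/-ga/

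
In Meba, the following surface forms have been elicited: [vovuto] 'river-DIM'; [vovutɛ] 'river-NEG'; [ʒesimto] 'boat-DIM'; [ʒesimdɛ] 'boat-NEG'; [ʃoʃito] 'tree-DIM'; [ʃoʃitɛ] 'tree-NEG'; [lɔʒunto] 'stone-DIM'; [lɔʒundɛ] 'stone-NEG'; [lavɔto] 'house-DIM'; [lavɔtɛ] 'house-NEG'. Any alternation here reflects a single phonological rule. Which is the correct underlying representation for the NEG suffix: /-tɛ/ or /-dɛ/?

/-dɛ/

The NEG suffix surfaces as [-dɛ] and [-tɛ], depending on the final segment of the stem.
By contrast the DIM suffix keeps its initial [t] throughout — that segment must be underlying.
So the underlying form is /-dɛ/, and voiced stops become voiceless after a vowel.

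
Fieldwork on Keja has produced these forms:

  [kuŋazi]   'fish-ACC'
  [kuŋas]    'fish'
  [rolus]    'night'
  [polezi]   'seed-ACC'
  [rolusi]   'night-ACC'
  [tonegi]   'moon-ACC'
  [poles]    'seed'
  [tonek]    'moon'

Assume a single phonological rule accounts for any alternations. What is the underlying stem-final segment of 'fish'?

In [kuŋas] and [kuŋazi] the final segment of 'fish' alternates: [s] ~ [z].
If /s/ were underlying and a rule turned it into [z] before the ACC suffix, 'night' would also alternate; but it has [s] in both [rolus] and [rolusi].
The underlying segment must be /z/; voiced obstruents become voiceless word-finally, yielding [s] there.

/z/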